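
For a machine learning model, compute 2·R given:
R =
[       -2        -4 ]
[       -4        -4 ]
2R =
[       -4        -8 ]
[       -8        -8 ]

Scalar multiplication is elementwise: (2R)[i][j] = 2 * R[i][j].
  (2R)[0][0] = 2 * (-2) = -4
  (2R)[0][1] = 2 * (-4) = -8
  (2R)[1][0] = 2 * (-4) = -8
  (2R)[1][1] = 2 * (-4) = -8
2R =
[       -4        -8 ]
[       -8        -8 ]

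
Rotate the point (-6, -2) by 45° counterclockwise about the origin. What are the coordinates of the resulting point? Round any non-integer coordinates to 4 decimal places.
(-2.8284, -5.6569)

Rotation matrix R(θ) = [[cos θ, -sin θ], [sin θ, cos θ]]; for θ = 45°:
R = [[√2/2, -√2/2], [√2/2, √2/2]]
Result: R × [-6, -2]ᵀ = [√2/2·-6 + (-√2/2)·-2, √2/2·-6 + (√2/2)·-2]ᵀ = (-2.8284, -5.6569)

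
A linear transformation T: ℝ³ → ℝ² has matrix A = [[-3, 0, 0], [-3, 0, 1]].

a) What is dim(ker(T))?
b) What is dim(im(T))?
dim(ker) = 1, dim(im) = 2

The two rows are not scalar multiples of one another (no single k satisfies row 2 = k × row 1), so they are linearly independent.
Thus rank(A) = 2.
dim(im(T)) = rank(A) = 2.
By the rank-nullity theorem applied to T: ℝ³ → ℝ², rank(A) + nullity(A) = 3 (the domain dimension), so dim(ker(T)) = 3 - 2 = 1.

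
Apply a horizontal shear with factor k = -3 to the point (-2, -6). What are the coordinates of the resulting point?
(16, -6)

Shear matrix for horizontal shear with factor k = -3:
[[1, -3], [0, 1]]
Result: (-2, -6) → (16, -6)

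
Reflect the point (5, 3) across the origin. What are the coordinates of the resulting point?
(-5, -3)

Reflection across origin: (5, 3) → (-5, -3)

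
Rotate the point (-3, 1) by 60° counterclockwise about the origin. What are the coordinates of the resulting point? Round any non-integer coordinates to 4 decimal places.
(-2.3660, -2.0981)

Rotation matrix R(θ) = [[cos θ, -sin θ], [sin θ, cos θ]]; for θ = 60°:
R = [[1/2, -√3/2], [√3/2, 1/2]]
Result: R × [-3, 1]ᵀ = [1/2·-3 + (-√3/2)·1, √3/2·-3 + (1/2)·1]ᵀ = (-2.3660, -2.0981)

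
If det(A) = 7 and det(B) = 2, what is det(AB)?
14

Use the multiplicative property of determinants: det(AB) = det(A)*det(B).
det(AB) = (7)*(2) = 14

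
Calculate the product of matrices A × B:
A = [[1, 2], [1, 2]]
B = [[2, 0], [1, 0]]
[[4, 0], [4, 0]]

Matrix multiplication:
C[0][0] = 1×2 + 2×1 = 4
C[0][1] = 1×0 + 2×0 = 0
C[1][0] = 1×2 + 2×1 = 4
C[1][1] = 1×0 + 2×0 = 0
Result: [[4, 0], [4, 0]]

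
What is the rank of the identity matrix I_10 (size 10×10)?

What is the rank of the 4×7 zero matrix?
rank(I_10) = 10, rank(0) = 0

The identity I_10 has 10 columns that are the standard basis vectors e_1, …, e_10. These are linearly independent, so all 10 columns are pivots and rank(I_10) = 10.
The 4×7 zero matrix has every entry zero, so every row is the zero row and there are no pivots; rank(0) = 0.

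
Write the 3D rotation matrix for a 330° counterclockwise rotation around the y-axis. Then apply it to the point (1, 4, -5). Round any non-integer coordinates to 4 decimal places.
R = [[√3/2, 0, -1/2], [0, 1, 0], [1/2, 0, √3/2]]; R·(1, 4, -5) = (3.3660, 4.0000, -3.8301)

Rotation matrix for 330° around y-axis:
cos(330°) = √3/2, sin(330°) = -1/2
R = [[√3/2, 0, -1/2], [0, 1, 0], [1/2, 0, √3/2]]
Apply to (1, 4, -5): R·[1, 4, -5]ᵀ = (3.3660, 4.0000, -3.8301)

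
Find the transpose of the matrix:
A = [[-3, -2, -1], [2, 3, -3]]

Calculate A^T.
[[-3, 2], [-2, 3], [-1, -3]]

The transpose sends entry (i,j) to (j,i); rows become columns.
Row 0 of A: [-3, -2, -1] -> column 0 of A^T.
Row 1 of A: [2, 3, -3] -> column 1 of A^T.
A^T = [[-3, 2], [-2, 3], [-1, -3]]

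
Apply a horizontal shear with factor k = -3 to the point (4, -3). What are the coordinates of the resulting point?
(13, -3)

Shear matrix for horizontal shear with factor k = -3:
[[1, -3], [0, 1]]
Result: (4, -3) → (13, -3)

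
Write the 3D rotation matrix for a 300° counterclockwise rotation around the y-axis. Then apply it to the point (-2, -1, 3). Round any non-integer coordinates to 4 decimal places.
R = [[1/2, 0, -√3/2], [0, 1, 0], [√3/2, 0, 1/2]]; R·(-2, -1, 3) = (-3.5981, -1.0000, -0.2321)

Rotation matrix for 300° around y-axis:
cos(300°) = 1/2, sin(300°) = -√3/2
R = [[1/2, 0, -√3/2], [0, 1, 0], [√3/2, 0, 1/2]]
Apply to (-2, -1, 3): R·[-2, -1, 3]ᵀ = (-3.5981, -1.0000, -0.2321)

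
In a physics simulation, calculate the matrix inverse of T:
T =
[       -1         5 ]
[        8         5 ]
det(T) = -45
T⁻¹ =
[     -1/9       1/9 ]
[     8/45      1/45 ]

For a 2×2 matrix T = [[a, b], [c, d]] with det(T) ≠ 0, T⁻¹ = (1/det(T)) * [[d, -b], [-c, a]].
det(T) = (-1)*(5) - (5)*(8) = -5 - 40 = -45.
T⁻¹ = (1/-45) * [[5, -5], [-8, -1]].
Dividing each entry by -45 and reducing:
T⁻¹ =
[     -1/9       1/9 ]
[     8/45      1/45 ]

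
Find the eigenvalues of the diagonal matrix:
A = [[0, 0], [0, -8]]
λ₁ = 0, λ₂ = -8

The characteristic polynomial of A is det(A - λI) = (0 - λ)(-8 - λ) = 0.
The roots are λ = 0 and λ = -8, so the eigenvalues are the diagonal entries.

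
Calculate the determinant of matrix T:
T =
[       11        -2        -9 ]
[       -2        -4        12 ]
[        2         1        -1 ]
det(T) = -186

Expand along row 0 (cofactor expansion): det(T) = a*(e*i - f*h) - b*(d*i - f*g) + c*(d*h - e*g), where the 3×3 is [[a, b, c], [d, e, f], [g, h, i]].
Minor M_00 = (-4)*(-1) - (12)*(1) = 4 - 12 = -8.
Minor M_01 = (-2)*(-1) - (12)*(2) = 2 - 24 = -22.
Minor M_02 = (-2)*(1) - (-4)*(2) = -2 + 8 = 6.
det(T) = (11)*(-8) - (-2)*(-22) + (-9)*(6) = -88 - 44 - 54 = -186.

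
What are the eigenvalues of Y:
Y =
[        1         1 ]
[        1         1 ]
λ = 0, 2

Solve det(Y - λI) = 0. For a 2×2 matrix the characteristic equation is λ² - (trace)λ + det = 0.
trace(Y) = a + d = 1 + 1 = 2.
det(Y) = a*d - b*c = (1)*(1) - (1)*(1) = 1 - 1 = 0.
Characteristic equation: λ² - (2)λ + (0) = 0.
Discriminant = (2)² - 4*(0) = 4 - 0 = 4.
λ = (2 ± √4) / 2 = (2 ± 2) / 2 = 0, 2.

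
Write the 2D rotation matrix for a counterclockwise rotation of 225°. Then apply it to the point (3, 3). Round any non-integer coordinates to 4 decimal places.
R = [[-√2/2, √2/2], [-√2/2, -√2/2]]; R·(3, 3) = (0.0000, -4.2426)

Rotation matrix formula: R(θ) = [[cos θ, -sin θ], [sin θ, cos θ]]
For θ = 225°:
cos(225°) = -√2/2
sin(225°) = -√2/2
R = [[-√2/2, √2/2], [-√2/2, -√2/2]]
Apply to (3, 3): [-√2/2·3 + (√2/2)·3, -√2/2·3 + -√2/2·3] = (0.0000, -4.2426)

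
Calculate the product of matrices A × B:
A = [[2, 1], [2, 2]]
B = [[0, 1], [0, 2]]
[[0, 4], [0, 6]]

Matrix multiplication:
C[0][0] = 2×0 + 1×0 = 0
C[0][1] = 2×1 + 1×2 = 4
C[1][0] = 2×0 + 2×0 = 0
C[1][1] = 2×1 + 2×2 = 6
Result: [[0, 4], [0, 6]]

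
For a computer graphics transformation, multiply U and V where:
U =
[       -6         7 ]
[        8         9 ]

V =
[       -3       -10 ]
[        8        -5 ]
UV =
[       74        25 ]
[       48      -125 ]

Matrix multiplication: (UV)[i][j] = sum over k of U[i][k] * V[k][j].
  (UV)[0][0] = (-6)*(-3) + (7)*(8) = 74
  (UV)[0][1] = (-6)*(-10) + (7)*(-5) = 25
  (UV)[1][0] = (8)*(-3) + (9)*(8) = 48
  (UV)[1][1] = (8)*(-10) + (9)*(-5) = -125
UV =
[       74        25 ]
[       48      -125 ]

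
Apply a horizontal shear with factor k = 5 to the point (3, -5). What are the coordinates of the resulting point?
(-22, -5)

Shear matrix for horizontal shear with factor k = 5:
[[1, 5], [0, 1]]
Result: (3, -5) → (-22, -5)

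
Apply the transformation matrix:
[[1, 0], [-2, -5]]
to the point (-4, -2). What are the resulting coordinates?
(-4, 18)

Matrix multiplication:
[[1, 0], [-2, -5]] × [-4, -2]ᵀ
= [1×-4 + 0×-2, -2×-4 + -5×-2]ᵀ
= [-4.0000, 18.0000]ᵀ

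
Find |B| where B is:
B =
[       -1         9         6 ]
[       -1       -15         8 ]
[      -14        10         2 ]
det(B) = -2200

Expand along row 0 (cofactor expansion): det(B) = a*(e*i - f*h) - b*(d*i - f*g) + c*(d*h - e*g), where the 3×3 is [[a, b, c], [d, e, f], [g, h, i]].
Minor M_00 = (-15)*(2) - (8)*(10) = -30 - 80 = -110.
Minor M_01 = (-1)*(2) - (8)*(-14) = -2 + 112 = 110.
Minor M_02 = (-1)*(10) - (-15)*(-14) = -10 - 210 = -220.
det(B) = (-1)*(-110) - (9)*(110) + (6)*(-220) = 110 - 990 - 1320 = -2200.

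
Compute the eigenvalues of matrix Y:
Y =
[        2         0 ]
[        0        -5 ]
λ = -5, 2

Solve det(Y - λI) = 0. For a 2×2 matrix the characteristic equation is λ² - (trace)λ + det = 0.
trace(Y) = a + d = 2 - 5 = -3.
det(Y) = a*d - b*c = (2)*(-5) - (0)*(0) = -10 - 0 = -10.
Characteristic equation: λ² - (-3)λ + (-10) = 0.
Discriminant = (-3)² - 4*(-10) = 9 + 40 = 49.
λ = (-3 ± √49) / 2 = (-3 ± 7) / 2 = -5, 2.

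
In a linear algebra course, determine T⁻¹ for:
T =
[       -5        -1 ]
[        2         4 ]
det(T) = -18
T⁻¹ =
[     -2/9     -1/18 ]
[      1/9      5/18 ]

For a 2×2 matrix T = [[a, b], [c, d]] with det(T) ≠ 0, T⁻¹ = (1/det(T)) * [[d, -b], [-c, a]].
det(T) = (-5)*(4) - (-1)*(2) = -20 + 2 = -18.
T⁻¹ = (1/-18) * [[4, 1], [-2, -5]].
Dividing each entry by -18 and reducing:
T⁻¹ =
[     -2/9     -1/18 ]
[      1/9      5/18 ]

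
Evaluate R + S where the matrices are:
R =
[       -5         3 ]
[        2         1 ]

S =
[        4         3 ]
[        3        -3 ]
R + S =
[       -1         6 ]
[        5        -2 ]

Matrix addition is elementwise: (R+S)[i][j] = R[i][j] + S[i][j].
  (R+S)[0][0] = (-5) + (4) = -1
  (R+S)[0][1] = (3) + (3) = 6
  (R+S)[1][0] = (2) + (3) = 5
  (R+S)[1][1] = (1) + (-3) = -2
R + S =
[       -1         6 ]
[        5        -2 ]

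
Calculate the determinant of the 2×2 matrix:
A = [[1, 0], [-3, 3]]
3

For A = [[a, b], [c, d]], det(A) = a*d - b*c.
det(A) = (1)*(3) - (0)*(-3) = 3 - 0 = 3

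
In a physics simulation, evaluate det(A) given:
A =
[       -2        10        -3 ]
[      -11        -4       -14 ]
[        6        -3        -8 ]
det(A) = -1871

Expand along row 0 (cofactor expansion): det(A) = a*(e*i - f*h) - b*(d*i - f*g) + c*(d*h - e*g), where the 3×3 is [[a, b, c], [d, e, f], [g, h, i]].
Minor M_00 = (-4)*(-8) - (-14)*(-3) = 32 - 42 = -10.
Minor M_01 = (-11)*(-8) - (-14)*(6) = 88 + 84 = 172.
Minor M_02 = (-11)*(-3) - (-4)*(6) = 33 + 24 = 57.
det(A) = (-2)*(-10) - (10)*(172) + (-3)*(57) = 20 - 1720 - 171 = -1871.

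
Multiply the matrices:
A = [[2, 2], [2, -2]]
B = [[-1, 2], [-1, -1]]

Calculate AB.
[[-4, 2], [0, 6]]

Each entry (i,j) of AB = sum over k of A[i][k]*B[k][j].
(AB)[0][0] = (2)*(-1) + (2)*(-1) = -4
(AB)[0][1] = (2)*(2) + (2)*(-1) = 2
(AB)[1][0] = (2)*(-1) + (-2)*(-1) = 0
(AB)[1][1] = (2)*(2) + (-2)*(-1) = 6
AB = [[-4, 2], [0, 6]]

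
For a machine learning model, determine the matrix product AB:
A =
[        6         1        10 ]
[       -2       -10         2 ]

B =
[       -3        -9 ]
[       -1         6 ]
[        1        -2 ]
AB =
[       -9       -68 ]
[       18       -46 ]

Matrix multiplication: (AB)[i][j] = sum over k of A[i][k] * B[k][j].
  (AB)[0][0] = (6)*(-3) + (1)*(-1) + (10)*(1) = -9
  (AB)[0][1] = (6)*(-9) + (1)*(6) + (10)*(-2) = -68
  (AB)[1][0] = (-2)*(-3) + (-10)*(-1) + (2)*(1) = 18
  (AB)[1][1] = (-2)*(-9) + (-10)*(6) + (2)*(-2) = -46
AB =
[       -9       -68 ]
[       18       -46 ]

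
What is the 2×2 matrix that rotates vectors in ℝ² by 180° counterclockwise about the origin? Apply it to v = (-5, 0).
R = [[-1, 0], [0, -1]]; R·v = (5, 0)

A counterclockwise rotation by angle θ in ℝ² has matrix R(θ) = [[cos θ, -sin θ], [sin θ, cos θ]].
For θ = 180°: cos θ = -1, sin θ = 0.
R(180°) = [[-1, 0], [0, -1]].
R·v = [-1·-5 + (0)·0, 0·-5 + -1·0] = (5, 0).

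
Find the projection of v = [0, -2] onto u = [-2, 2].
[1, -1]

The projection of v onto u is proj_u(v) = ((v·u) / (u·u)) · u.
v·u = (0)*(-2) + (-2)*(2) = -4.
u·u = (-2)*(-2) + (2)*(2) = 8.
coefficient = -4 / 8 = -1/2.
proj_u(v) = -1/2 · [-2, 2] = [1, -1].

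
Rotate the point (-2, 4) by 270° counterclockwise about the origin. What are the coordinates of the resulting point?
(4, 2)

Rotation matrix R(θ) = [[cos θ, -sin θ], [sin θ, cos θ]]; for θ = 270°:
R = [[0, 1], [-1, 0]]
Result: R × [-2, 4]ᵀ = [0·-2 + (1)·4, -1·-2 + (0)·4]ᵀ = (4, 2)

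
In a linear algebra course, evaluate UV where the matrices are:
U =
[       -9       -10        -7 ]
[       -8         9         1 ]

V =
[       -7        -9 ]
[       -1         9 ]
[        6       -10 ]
UV =
[       31        61 ]
[       53       143 ]

Matrix multiplication: (UV)[i][j] = sum over k of U[i][k] * V[k][j].
  (UV)[0][0] = (-9)*(-7) + (-10)*(-1) + (-7)*(6) = 31
  (UV)[0][1] = (-9)*(-9) + (-10)*(9) + (-7)*(-10) = 61
  (UV)[1][0] = (-8)*(-7) + (9)*(-1) + (1)*(6) = 53
  (UV)[1][1] = (-8)*(-9) + (9)*(9) + (1)*(-10) = 143
UV =
[       31        61 ]
[       53       143 ]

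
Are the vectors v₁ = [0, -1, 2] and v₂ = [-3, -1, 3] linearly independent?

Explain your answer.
Yes, linearly independent

Two vectors are linearly dependent iff one is a scalar multiple of the other.
No single scalar k satisfies v₂ = k·v₁ (the ratios of corresponding entries disagree), so v₁ and v₂ are linearly independent.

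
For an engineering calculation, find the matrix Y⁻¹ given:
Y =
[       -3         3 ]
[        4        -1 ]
det(Y) = -9
Y⁻¹ =
[      1/9       1/3 ]
[      4/9       1/3 ]

For a 2×2 matrix Y = [[a, b], [c, d]] with det(Y) ≠ 0, Y⁻¹ = (1/det(Y)) * [[d, -b], [-c, a]].
det(Y) = (-3)*(-1) - (3)*(4) = 3 - 12 = -9.
Y⁻¹ = (1/-9) * [[-1, -3], [-4, -3]].
Dividing each entry by -9 and reducing:
Y⁻¹ =
[      1/9       1/3 ]
[      4/9       1/3 ]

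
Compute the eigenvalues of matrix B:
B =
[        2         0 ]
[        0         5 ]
λ = 2, 5

Solve det(B - λI) = 0. For a 2×2 matrix the characteristic equation is λ² - (trace)λ + det = 0.
trace(B) = a + d = 2 + 5 = 7.
det(B) = a*d - b*c = (2)*(5) - (0)*(0) = 10 - 0 = 10.
Characteristic equation: λ² - (7)λ + (10) = 0.
Discriminant = (7)² - 4*(10) = 49 - 40 = 9.
λ = (7 ± √9) / 2 = (7 ± 3) / 2 = 2, 5.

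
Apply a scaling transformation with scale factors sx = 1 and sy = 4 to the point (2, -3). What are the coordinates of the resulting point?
(2, -12)

Scaling matrix:
[[1, 0], [0, 4]]
Result: (2 × 1, -3 × 4) = (2, -12)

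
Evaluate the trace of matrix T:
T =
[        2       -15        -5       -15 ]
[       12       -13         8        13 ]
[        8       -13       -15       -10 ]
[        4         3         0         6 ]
tr(T) = 2 - 13 - 15 + 6 = -20

The trace of a square matrix is the sum of its diagonal entries.
Diagonal entries of T: T[0][0] = 2, T[1][1] = -13, T[2][2] = -15, T[3][3] = 6.
tr(T) = 2 - 13 - 15 + 6 = -20.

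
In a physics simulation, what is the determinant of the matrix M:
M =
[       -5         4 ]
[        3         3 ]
det(M) = -27

For a 2×2 matrix [[a, b], [c, d]], det = a*d - b*c.
det(M) = (-5)*(3) - (4)*(3) = -15 - 12 = -27.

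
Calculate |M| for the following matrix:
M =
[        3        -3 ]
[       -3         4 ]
det(M) = 3

For a 2×2 matrix [[a, b], [c, d]], det = a*d - b*c.
det(M) = (3)*(4) - (-3)*(-3) = 12 - 9 = 3.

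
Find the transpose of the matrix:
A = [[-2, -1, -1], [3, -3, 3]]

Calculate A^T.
[[-2, 3], [-1, -3], [-1, 3]]

The transpose sends entry (i,j) to (j,i); rows become columns.
Row 0 of A: [-2, -1, -1] -> column 0 of A^T.
Row 1 of A: [3, -3, 3] -> column 1 of A^T.
A^T = [[-2, 3], [-1, -3], [-1, 3]]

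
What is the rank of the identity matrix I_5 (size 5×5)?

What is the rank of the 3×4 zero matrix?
rank(I_5) = 5, rank(0) = 0

The identity I_5 has 5 columns that are the standard basis vectors e_1, …, e_5. These are linearly independent, so all 5 columns are pivots and rank(I_5) = 5.
The 3×4 zero matrix has every entry zero, so every row is the zero row and there are no pivots; rank(0) = 0.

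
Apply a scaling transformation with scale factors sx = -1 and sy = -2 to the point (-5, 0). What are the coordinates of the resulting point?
(5, 0)

Scaling matrix:
[[-1, 0], [0, -2]]
Result: (-5 × -1, 0 × -2) = (5, 0)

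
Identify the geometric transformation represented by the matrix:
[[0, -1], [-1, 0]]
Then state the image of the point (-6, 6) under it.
reflection across the line y = -x; image of (-6, 6) is (-6, 6)

This is a symmetric orthogonal matrix with determinant -1, which characterizes a reflection in ℝ².
The matrix [[0, -1], [-1, 0]] represents: reflection across the line y = -x.
Applying it to (-6, 6): [0·-6 + -1·6, -1·-6 + 0·6] = (-6, 6).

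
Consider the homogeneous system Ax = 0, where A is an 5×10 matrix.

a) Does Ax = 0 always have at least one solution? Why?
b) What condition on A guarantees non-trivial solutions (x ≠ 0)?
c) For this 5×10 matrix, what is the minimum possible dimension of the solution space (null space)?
a) Yes, x = 0 is always a solution. b) When A has linearly dependent columns (rank < n). c) Minimum nullity = 5.

a) x = 0 satisfies A·0 = 0, so the zero vector is always a solution.
b) Non-trivial solutions exist iff the columns of A are linearly dependent, equivalently rank(A) < n (the number of columns).
c) By rank-nullity, rank(A) + nullity(A) = n = 10. Since A has only 5 rows, rank(A) ≤ 5, so nullity(A) ≥ 10 - 5 = 5.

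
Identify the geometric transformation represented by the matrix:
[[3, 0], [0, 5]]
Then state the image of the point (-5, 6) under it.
non-uniform scaling by (3, 5); image of (-5, 6) is (-15, 30)

This is diagonal with distinct entries, so it scales the x-axis by 3 and the y-axis by 5.
The matrix [[3, 0], [0, 5]] represents: non-uniform scaling by (3, 5).
Applying it to (-5, 6): [3·-5 + 0·6, 0·-5 + 5·6] = (-15, 30).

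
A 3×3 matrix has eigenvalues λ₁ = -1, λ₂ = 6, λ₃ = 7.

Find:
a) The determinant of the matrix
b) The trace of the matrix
det = -42, trace = 12

Two standard eigenvalue identities:
- det(A) equals the product of the eigenvalues (counted with multiplicity).
- trace(A) equals the sum of the eigenvalues.
det(A) = (-1)*(6)*(7) = -42.
trace(A) = -1 + 6 + 7 = 12.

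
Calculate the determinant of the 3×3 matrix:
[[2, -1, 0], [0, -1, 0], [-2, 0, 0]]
0

Expansion along first row:
det = 2·det([[-1,0],[0,0]]) - -1·det([[0,0],[-2,0]]) + 0·det([[0,-1],[-2,0]])
    = 2·(-1·0 - 0·0) - -1·(0·0 - 0·-2) + 0·(0·0 - -1·-2)
    = 2·0 - -1·0 + 0·-2
    = 0 + 0 + 0 = 0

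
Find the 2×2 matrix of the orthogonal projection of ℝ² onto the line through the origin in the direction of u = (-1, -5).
[[1/26, 5/26], [5/26, 25/26]]

The orthogonal projection onto the line spanned by a nonzero vector u = (a, b) has matrix P = (u uᵀ) / (uᵀ u) = (1/(a² + b²)) · [[a², ab], [ab, b²]].
Here u = (-1, -5), so a² + b² = 1 + 25 = 26.
P = (1/26) · [[1, 5], [5, 25]] = [[1/26, 5/26], [5/26, 25/26]].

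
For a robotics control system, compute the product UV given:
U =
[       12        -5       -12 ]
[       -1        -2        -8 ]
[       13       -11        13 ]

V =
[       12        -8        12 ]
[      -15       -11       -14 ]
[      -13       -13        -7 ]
UV =
[      375       115       298 ]
[      122       134        72 ]
[      152      -152       219 ]

Matrix multiplication: (UV)[i][j] = sum over k of U[i][k] * V[k][j].
  (UV)[0][0] = (12)*(12) + (-5)*(-15) + (-12)*(-13) = 375
  (UV)[0][1] = (12)*(-8) + (-5)*(-11) + (-12)*(-13) = 115
  (UV)[0][2] = (12)*(12) + (-5)*(-14) + (-12)*(-7) = 298
  (UV)[1][0] = (-1)*(12) + (-2)*(-15) + (-8)*(-13) = 122
  (UV)[1][1] = (-1)*(-8) + (-2)*(-11) + (-8)*(-13) = 134
  (UV)[1][2] = (-1)*(12) + (-2)*(-14) + (-8)*(-7) = 72
  (UV)[2][0] = (13)*(12) + (-11)*(-15) + (13)*(-13) = 152
  (UV)[2][1] = (13)*(-8) + (-11)*(-11) + (13)*(-13) = -152
  (UV)[2][2] = (13)*(12) + (-11)*(-14) + (13)*(-7) = 219
UV =
[      375       115       298 ]
[      122       134        72 ]
[      152      -152       219 ]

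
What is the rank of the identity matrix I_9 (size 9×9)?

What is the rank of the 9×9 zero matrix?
rank(I_9) = 9, rank(0) = 0

The identity I_9 has 9 columns that are the standard basis vectors e_1, …, e_9. These are linearly independent, so all 9 columns are pivots and rank(I_9) = 9.
The 9×9 zero matrix has every entry zero, so every row is the zero row and there are no pivots; rank(0) = 0.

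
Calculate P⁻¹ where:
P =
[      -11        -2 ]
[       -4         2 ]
det(P) = -30
P⁻¹ =
[    -1/15     -1/15 ]
[    -2/15     11/30 ]

For a 2×2 matrix P = [[a, b], [c, d]] with det(P) ≠ 0, P⁻¹ = (1/det(P)) * [[d, -b], [-c, a]].
det(P) = (-11)*(2) - (-2)*(-4) = -22 - 8 = -30.
P⁻¹ = (1/-30) * [[2, 2], [4, -11]].
Dividing each entry by -30 and reducing:
P⁻¹ =
[    -1/15     -1/15 ]
[    -2/15     11/30 ]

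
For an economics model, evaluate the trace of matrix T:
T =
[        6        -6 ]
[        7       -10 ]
tr(T) = 6 - 10 = -4

The trace of a square matrix is the sum of its diagonal entries.
Diagonal entries of T: T[0][0] = 6, T[1][1] = -10.
tr(T) = 6 - 10 = -4.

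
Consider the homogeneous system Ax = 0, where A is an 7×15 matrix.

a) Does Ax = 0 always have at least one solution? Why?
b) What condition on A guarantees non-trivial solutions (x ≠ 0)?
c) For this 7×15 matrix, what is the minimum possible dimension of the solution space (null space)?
a) Yes, x = 0 is always a solution. b) When A has linearly dependent columns (rank < n). c) Minimum nullity = 8.

a) x = 0 satisfies A·0 = 0, so the zero vector is always a solution.
b) Non-trivial solutions exist iff the columns of A are linearly dependent, equivalently rank(A) < n (the number of columns).
c) By rank-nullity, rank(A) + nullity(A) = n = 15. Since A has only 7 rows, rank(A) ≤ 7, so nullity(A) ≥ 15 - 7 = 8.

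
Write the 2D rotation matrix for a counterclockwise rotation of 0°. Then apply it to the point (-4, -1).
R = [[1, 0], [0, 1]]; R·(-4, -1) = (-4, -1)

Rotation matrix formula: R(θ) = [[cos θ, -sin θ], [sin θ, cos θ]]
For θ = 0°:
cos(0°) = 1
sin(0°) = 0
R = [[1, 0], [0, 1]]
Apply to (-4, -1): [1·-4 + (0)·-1, 0·-4 + 1·-1] = (-4, -1)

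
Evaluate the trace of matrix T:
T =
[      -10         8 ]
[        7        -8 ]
tr(T) = -10 - 8 = -18

The trace of a square matrix is the sum of its diagonal entries.
Diagonal entries of T: T[0][0] = -10, T[1][1] = -8.
tr(T) = -10 - 8 = -18.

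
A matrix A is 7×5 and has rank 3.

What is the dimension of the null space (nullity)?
2

The rank-nullity theorem for an m×n matrix states:
rank(A) + nullity(A) = n (the number of columns).
Here n = 5 and rank(A) = 3, so nullity(A) = 5 - 3 = 2.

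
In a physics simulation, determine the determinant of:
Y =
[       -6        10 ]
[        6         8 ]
det(Y) = -108

For a 2×2 matrix [[a, b], [c, d]], det = a*d - b*c.
det(Y) = (-6)*(8) - (10)*(6) = -48 - 60 = -108.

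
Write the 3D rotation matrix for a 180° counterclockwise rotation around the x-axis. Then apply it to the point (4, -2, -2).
R = [[1, 0, 0], [0, -1, 0], [0, 0, -1]]; R·(4, -2, -2) = (4, 2, 2)

Rotation matrix for 180° around x-axis:
cos(180°) = -1, sin(180°) = 0
R = [[1, 0, 0], [0, -1, 0], [0, 0, -1]]
Apply to (4, -2, -2): R·[4, -2, -2]ᵀ = (4, 2, 2)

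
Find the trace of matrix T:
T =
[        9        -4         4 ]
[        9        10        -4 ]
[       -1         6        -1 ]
tr(T) = 9 + 10 - 1 = 18

The trace of a square matrix is the sum of its diagonal entries.
Diagonal entries of T: T[0][0] = 9, T[1][1] = 10, T[2][2] = -1.
tr(T) = 9 + 10 - 1 = 18.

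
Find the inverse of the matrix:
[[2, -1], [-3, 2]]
[[2, 1], [3, 2]]

For [[a,b],[c,d]], inverse = (1/det)·[[d,-b],[-c,a]]
det = 2·2 - -1·-3 = 1
Inverse = (1/1)·[[2, 1], [3, 2]]
        = [[2, 1], [3, 2]]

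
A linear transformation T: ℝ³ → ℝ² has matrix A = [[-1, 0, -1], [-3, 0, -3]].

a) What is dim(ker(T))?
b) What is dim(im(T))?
dim(ker) = 2, dim(im) = 1

Observe that row 2 = 3 × row 1 (so the rows are linearly dependent).
Thus rank(A) = 1 (only one linearly independent row).
dim(im(T)) = rank(A) = 1.
By the rank-nullity theorem applied to T: ℝ³ → ℝ², rank(A) + nullity(A) = 3 (the domain dimension), so dim(ker(T)) = 3 - 1 = 2.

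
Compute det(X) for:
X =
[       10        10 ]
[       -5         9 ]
det(X) = 140

For a 2×2 matrix [[a, b], [c, d]], det = a*d - b*c.
det(X) = (10)*(9) - (10)*(-5) = 90 + 50 = 140.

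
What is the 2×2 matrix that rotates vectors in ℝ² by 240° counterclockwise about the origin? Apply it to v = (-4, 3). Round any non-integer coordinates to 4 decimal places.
R = [[-1/2, √3/2], [-√3/2, -1/2]]; R·v = (4.5981, 1.9641)

A counterclockwise rotation by angle θ in ℝ² has matrix R(θ) = [[cos θ, -sin θ], [sin θ, cos θ]].
For θ = 240°: cos θ = -1/2, sin θ = -√3/2.
R(240°) = [[-1/2, √3/2], [-√3/2, -1/2]].
R·v = [-1/2·-4 + (√3/2)·3, -√3/2·-4 + -1/2·3] = (4.5981, 1.9641).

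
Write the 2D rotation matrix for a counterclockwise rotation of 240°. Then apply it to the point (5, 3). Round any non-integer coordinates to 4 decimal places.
R = [[-1/2, √3/2], [-√3/2, -1/2]]; R·(5, 3) = (0.0981, -5.8301)

Rotation matrix formula: R(θ) = [[cos θ, -sin θ], [sin θ, cos θ]]
For θ = 240°:
cos(240°) = -1/2
sin(240°) = -√3/2
R = [[-1/2, √3/2], [-√3/2, -1/2]]
Apply to (5, 3): [-1/2·5 + (√3/2)·3, -√3/2·5 + -1/2·3] = (0.0981, -5.8301)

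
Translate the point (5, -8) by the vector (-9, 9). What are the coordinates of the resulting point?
(-4, 1)

Translation by (-9, 9):
x' = 5 + -9 = -4
y' = -8 + 9 = 1
Homogeneous matrix: [[1, 0, -9], [0, 1, 9], [0, 0, 1]]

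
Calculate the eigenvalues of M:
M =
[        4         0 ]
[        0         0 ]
λ = 0, 4

Solve det(M - λI) = 0. For a 2×2 matrix the characteristic equation is λ² - (trace)λ + det = 0.
trace(M) = a + d = 4 + 0 = 4.
det(M) = a*d - b*c = (4)*(0) - (0)*(0) = 0 - 0 = 0.
Characteristic equation: λ² - (4)λ + (0) = 0.
Discriminant = (4)² - 4*(0) = 16 - 0 = 16.
λ = (4 ± √16) / 2 = (4 ± 4) / 2 = 0, 4.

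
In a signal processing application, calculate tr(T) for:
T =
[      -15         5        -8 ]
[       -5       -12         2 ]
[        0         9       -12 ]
tr(T) = -15 - 12 - 12 = -39

The trace of a square matrix is the sum of its diagonal entries.
Diagonal entries of T: T[0][0] = -15, T[1][1] = -12, T[2][2] = -12.
tr(T) = -15 - 12 - 12 = -39.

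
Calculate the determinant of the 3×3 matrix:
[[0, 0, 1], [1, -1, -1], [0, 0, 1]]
0

Expansion along first row:
det = 0·det([[-1,-1],[0,1]]) - 0·det([[1,-1],[0,1]]) + 1·det([[1,-1],[0,0]])
    = 0·(-1·1 - -1·0) - 0·(1·1 - -1·0) + 1·(1·0 - -1·0)
    = 0·-1 - 0·1 + 1·0
    = 0 + 0 + 0 = 0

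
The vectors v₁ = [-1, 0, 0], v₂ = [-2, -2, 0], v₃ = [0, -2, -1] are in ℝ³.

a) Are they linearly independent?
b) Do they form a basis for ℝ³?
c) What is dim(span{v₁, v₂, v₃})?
Yes independent, yes basis, dim = 3

Stack v₁, v₂, v₃ as rows of a 3×3 matrix.
[[-1, 0, 0]; [-2, -2, 0]; [0, -2, -1]] is already lower triangular with nonzero diagonal entries (-1, -2, -1), so its determinant is the product of the diagonal entries, det = (-1)·(-2)·(-1) = -2 ≠ 0, and the rows are linearly independent.
Three linearly independent vectors in ℝ³ form a basis for ℝ³, so dim(span{v₁,v₂,v₃}) = 3.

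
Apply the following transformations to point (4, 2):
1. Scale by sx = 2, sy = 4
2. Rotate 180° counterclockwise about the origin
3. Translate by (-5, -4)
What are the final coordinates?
(-13, -12)

Step 1: Scale → (8, 8)
Step 2: Rotate 180° → (-8, -8)
Step 3: Translate → (-13, -12)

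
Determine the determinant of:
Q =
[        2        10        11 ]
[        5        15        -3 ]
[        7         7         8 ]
det(Q) = -1098

Expand along row 0 (cofactor expansion): det(Q) = a*(e*i - f*h) - b*(d*i - f*g) + c*(d*h - e*g), where the 3×3 is [[a, b, c], [d, e, f], [g, h, i]].
Minor M_00 = (15)*(8) - (-3)*(7) = 120 + 21 = 141.
Minor M_01 = (5)*(8) - (-3)*(7) = 40 + 21 = 61.
Minor M_02 = (5)*(7) - (15)*(7) = 35 - 105 = -70.
det(Q) = (2)*(141) - (10)*(61) + (11)*(-70) = 282 - 610 - 770 = -1098.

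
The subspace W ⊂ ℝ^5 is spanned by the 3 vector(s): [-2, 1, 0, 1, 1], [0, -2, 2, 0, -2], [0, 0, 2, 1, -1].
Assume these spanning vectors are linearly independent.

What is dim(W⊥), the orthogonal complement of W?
dim(W⊥) = 2

For any subspace W of ℝ^n, dim(W) + dim(W⊥) = n (the whole-space dimension).
Here the given 3 vectors are linearly independent, so dim(W) = 3.
Thus dim(W⊥) = n - dim(W) = 5 - 3 = 2.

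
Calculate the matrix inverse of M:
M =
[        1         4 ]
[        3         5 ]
det(M) = -7
M⁻¹ =
[     -5/7       4/7 ]
[      3/7      -1/7 ]

For a 2×2 matrix M = [[a, b], [c, d]] with det(M) ≠ 0, M⁻¹ = (1/det(M)) * [[d, -b], [-c, a]].
det(M) = (1)*(5) - (4)*(3) = 5 - 12 = -7.
M⁻¹ = (1/-7) * [[5, -4], [-3, 1]].
Dividing each entry by -7 and reducing:
M⁻¹ =
[     -5/7       4/7 ]
[      3/7      -1/7 ]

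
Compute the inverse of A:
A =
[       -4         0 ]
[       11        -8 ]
det(A) = 32
A⁻¹ =
[     -1/4         0 ]
[   -11/32      -1/8 ]

For a 2×2 matrix A = [[a, b], [c, d]] with det(A) ≠ 0, A⁻¹ = (1/det(A)) * [[d, -b], [-c, a]].
det(A) = (-4)*(-8) - (0)*(11) = 32 - 0 = 32.
A⁻¹ = (1/32) * [[-8, 0], [-11, -4]].
Dividing each entry by 32 and reducing:
A⁻¹ =
[     -1/4         0 ]
[   -11/32      -1/8 ]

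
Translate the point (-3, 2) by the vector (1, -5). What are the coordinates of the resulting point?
(-2, -3)

Translation by (1, -5):
x' = -3 + 1 = -2
y' = 2 + -5 = -3
Homogeneous matrix: [[1, 0, 1], [0, 1, -5], [0, 0, 1]]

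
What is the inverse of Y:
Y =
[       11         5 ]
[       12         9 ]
det(Y) = 39
Y⁻¹ =
[     3/13     -5/39 ]
[    -4/13     11/39 ]

For a 2×2 matrix Y = [[a, b], [c, d]] with det(Y) ≠ 0, Y⁻¹ = (1/det(Y)) * [[d, -b], [-c, a]].
det(Y) = (11)*(9) - (5)*(12) = 99 - 60 = 39.
Y⁻¹ = (1/39) * [[9, -5], [-12, 11]].
Dividing each entry by 39 and reducing:
Y⁻¹ =
[     3/13     -5/39 ]
[    -4/13     11/39 ]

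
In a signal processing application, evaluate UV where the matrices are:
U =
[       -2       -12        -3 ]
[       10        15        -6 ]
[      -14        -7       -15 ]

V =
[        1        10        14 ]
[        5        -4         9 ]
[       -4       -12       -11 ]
UV =
[      -50        64      -103 ]
[      109       112       341 ]
[       11        68       -94 ]

Matrix multiplication: (UV)[i][j] = sum over k of U[i][k] * V[k][j].
  (UV)[0][0] = (-2)*(1) + (-12)*(5) + (-3)*(-4) = -50
  (UV)[0][1] = (-2)*(10) + (-12)*(-4) + (-3)*(-12) = 64
  (UV)[0][2] = (-2)*(14) + (-12)*(9) + (-3)*(-11) = -103
  (UV)[1][0] = (10)*(1) + (15)*(5) + (-6)*(-4) = 109
  (UV)[1][1] = (10)*(10) + (15)*(-4) + (-6)*(-12) = 112
  (UV)[1][2] = (10)*(14) + (15)*(9) + (-6)*(-11) = 341
  (UV)[2][0] = (-14)*(1) + (-7)*(5) + (-15)*(-4) = 11
  (UV)[2][1] = (-14)*(10) + (-7)*(-4) + (-15)*(-12) = 68
  (UV)[2][2] = (-14)*(14) + (-7)*(9) + (-15)*(-11) = -94
UV =
[      -50        64      -103 ]
[      109       112       341 ]
[       11        68       -94 ]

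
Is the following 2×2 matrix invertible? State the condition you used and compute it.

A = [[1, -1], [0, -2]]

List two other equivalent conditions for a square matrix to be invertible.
Yes, invertible; det(A) = -2 ≠ 0. Equivalent conditions: rank(A) = 2; Ax = 0 has only the trivial solution; 0 is not an eigenvalue; the columns of A are linearly independent.

To check invertibility, compute det(A).
The given matrix is triangular, so det(A) equals the product of its diagonal entries = -2 ≠ 0.
Since det(A) ≠ 0, A is invertible.
Equivalent conditions for a square matrix A to be invertible:
- rank(A) = 2 (full rank).
- The homogeneous system Ax = 0 has only the trivial solution x = 0.
- 0 is not an eigenvalue of A.
- The columns (equivalently rows) of A are linearly independent.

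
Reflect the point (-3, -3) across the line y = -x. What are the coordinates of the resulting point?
(3, 3)

Reflection across line y = -x: (-3, -3) → (3, 3)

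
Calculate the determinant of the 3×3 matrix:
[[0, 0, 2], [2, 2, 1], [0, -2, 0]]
-8

Expansion along first row:
det = 0·det([[2,1],[-2,0]]) - 0·det([[2,1],[0,0]]) + 2·det([[2,2],[0,-2]])
    = 0·(2·0 - 1·-2) - 0·(2·0 - 1·0) + 2·(2·-2 - 2·0)
    = 0·2 - 0·0 + 2·-4
    = 0 + 0 + -8 = -8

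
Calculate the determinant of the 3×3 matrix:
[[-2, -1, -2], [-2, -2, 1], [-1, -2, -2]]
-11

Expansion along first row:
det = -2·det([[-2,1],[-2,-2]]) - -1·det([[-2,1],[-1,-2]]) + -2·det([[-2,-2],[-1,-2]])
    = -2·(-2·-2 - 1·-2) - -1·(-2·-2 - 1·-1) + -2·(-2·-2 - -2·-1)
    = -2·6 - -1·5 + -2·2
    = -12 + 5 + -4 = -11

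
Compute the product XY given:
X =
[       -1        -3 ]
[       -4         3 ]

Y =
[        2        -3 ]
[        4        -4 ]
XY =
[      -14        15 ]
[        4         0 ]

Matrix multiplication: (XY)[i][j] = sum over k of X[i][k] * Y[k][j].
  (XY)[0][0] = (-1)*(2) + (-3)*(4) = -14
  (XY)[0][1] = (-1)*(-3) + (-3)*(-4) = 15
  (XY)[1][0] = (-4)*(2) + (3)*(4) = 4
  (XY)[1][1] = (-4)*(-3) + (3)*(-4) = 0
XY =
[      -14        15 ]
[        4         0 ]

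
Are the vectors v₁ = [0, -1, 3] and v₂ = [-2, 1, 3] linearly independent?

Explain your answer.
Yes, linearly independent

Two vectors are linearly dependent iff one is a scalar multiple of the other.
No single scalar k satisfies v₂ = k·v₁ (the ratios of corresponding entries disagree), so v₁ and v₂ are linearly independent.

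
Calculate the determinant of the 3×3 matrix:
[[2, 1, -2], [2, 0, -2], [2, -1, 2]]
-8

Expansion along first row:
det = 2·det([[0,-2],[-1,2]]) - 1·det([[2,-2],[2,2]]) + -2·det([[2,0],[2,-1]])
    = 2·(0·2 - -2·-1) - 1·(2·2 - -2·2) + -2·(2·-1 - 0·2)
    = 2·-2 - 1·8 + -2·-2
    = -4 + -8 + 4 = -8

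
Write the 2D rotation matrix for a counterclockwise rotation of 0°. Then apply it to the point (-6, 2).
R = [[1, 0], [0, 1]]; R·(-6, 2) = (-6, 2)

Rotation matrix formula: R(θ) = [[cos θ, -sin θ], [sin θ, cos θ]]
For θ = 0°:
cos(0°) = 1
sin(0°) = 0
R = [[1, 0], [0, 1]]
Apply to (-6, 2): [1·-6 + (0)·2, 0·-6 + 1·2] = (-6, 2)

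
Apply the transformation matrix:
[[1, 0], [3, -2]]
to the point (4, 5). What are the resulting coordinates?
(4, 2)

Matrix multiplication:
[[1, 0], [3, -2]] × [4, 5]ᵀ
= [1×4 + 0×5, 3×4 + -2×5]ᵀ
= [4.0000, 2.0000]ᵀ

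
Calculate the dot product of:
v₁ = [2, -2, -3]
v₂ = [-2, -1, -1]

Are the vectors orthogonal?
1, No

The dot product is the sum of products of corresponding components.
v₁·v₂ = (2)*(-2) + (-2)*(-1) + (-3)*(-1) = -4 + 2 + 3 = 1.
Two vectors are orthogonal iff their dot product is 0; here the dot product is 1, so the vectors are not orthogonal.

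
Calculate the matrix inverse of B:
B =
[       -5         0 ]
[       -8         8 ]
det(B) = -40
B⁻¹ =
[     -1/5         0 ]
[     -1/5       1/8 ]

For a 2×2 matrix B = [[a, b], [c, d]] with det(B) ≠ 0, B⁻¹ = (1/det(B)) * [[d, -b], [-c, a]].
det(B) = (-5)*(8) - (0)*(-8) = -40 - 0 = -40.
B⁻¹ = (1/-40) * [[8, 0], [8, -5]].
Dividing each entry by -40 and reducing:
B⁻¹ =
[     -1/5         0 ]
[     -1/5       1/8 ]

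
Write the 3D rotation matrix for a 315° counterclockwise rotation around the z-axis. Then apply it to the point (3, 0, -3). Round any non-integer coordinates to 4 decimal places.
R = [[√2/2, √2/2, 0], [-√2/2, √2/2, 0], [0, 0, 1]]; R·(3, 0, -3) = (2.1213, -2.1213, -3.0000)

Rotation matrix for 315° around z-axis:
cos(315°) = √2/2, sin(315°) = -√2/2
R = [[√2/2, √2/2, 0], [-√2/2, √2/2, 0], [0, 0, 1]]
Apply to (3, 0, -3): R·[3, 0, -3]ᵀ = (2.1213, -2.1213, -3.0000)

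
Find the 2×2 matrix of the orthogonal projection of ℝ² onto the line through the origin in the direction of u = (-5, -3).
[[25/34, 15/34], [15/34, 9/34]]

The orthogonal projection onto the line spanned by a nonzero vector u = (a, b) has matrix P = (u uᵀ) / (uᵀ u) = (1/(a² + b²)) · [[a², ab], [ab, b²]].
Here u = (-5, -3), so a² + b² = 25 + 9 = 34.
P = (1/34) · [[25, 15], [15, 9]] = [[25/34, 15/34], [15/34, 9/34]].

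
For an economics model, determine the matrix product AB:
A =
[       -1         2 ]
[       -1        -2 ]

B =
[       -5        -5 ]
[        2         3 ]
AB =
[        9        11 ]
[        1        -1 ]

Matrix multiplication: (AB)[i][j] = sum over k of A[i][k] * B[k][j].
  (AB)[0][0] = (-1)*(-5) + (2)*(2) = 9
  (AB)[0][1] = (-1)*(-5) + (2)*(3) = 11
  (AB)[1][0] = (-1)*(-5) + (-2)*(2) = 1
  (AB)[1][1] = (-1)*(-5) + (-2)*(3) = -1
AB =
[        9        11 ]
[        1        -1 ]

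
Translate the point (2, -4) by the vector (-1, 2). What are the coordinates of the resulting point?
(1, -2)

Translation by (-1, 2):
x' = 2 + -1 = 1
y' = -4 + 2 = -2
Homogeneous matrix: [[1, 0, -1], [0, 1, 2], [0, 0, 1]]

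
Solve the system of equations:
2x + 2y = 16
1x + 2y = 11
x = 5, y = 3

Use elimination (row reduction):
Equation 1: 2x + 2y = 16.
Equation 2: 1x + 2y = 11.
Multiply Eq1 by 1 and Eq2 by 2: 2x + 2y = 16;  2x + 4y = 22.
Subtract: (2)y = 6, so y = 3.
Back-substitute into Eq1: 2x + 2*(3) = 16, so x = 5.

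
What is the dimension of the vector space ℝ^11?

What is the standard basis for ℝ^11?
Dimension = 11; standard basis = {e_1, e_2, e_3, …, e_11}

ℝ^11 is the space of 11-tuples of real numbers; its dimension is 11.
The standard basis consists of 11 vectors: e_1, e_2, e_3, …, e_11, where e_i is the vector with 1 in position i and 0 elsewhere.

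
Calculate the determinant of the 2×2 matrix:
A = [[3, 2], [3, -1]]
-9

For A = [[a, b], [c, d]], det(A) = a*d - b*c.
det(A) = (3)*(-1) - (2)*(3) = -3 - 6 = -9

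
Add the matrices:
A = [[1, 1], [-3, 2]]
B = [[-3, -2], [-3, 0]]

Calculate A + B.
[[-2, -1], [-6, 2]]

Add corresponding elements:
(1)+(-3)=-2
(1)+(-2)=-1
(-3)+(-3)=-6
(2)+(0)=2
A + B = [[-2, -1], [-6, 2]]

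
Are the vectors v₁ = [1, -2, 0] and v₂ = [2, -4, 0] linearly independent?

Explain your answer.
No, linearly dependent (v₂ = 2·v₁)

Check whether there is a scalar k with v₂ = k·v₁.
Comparing components, k = 2 satisfies 2·[1, -2, 0] = [2, -4, 0].
Since v₂ is a scalar multiple of v₁, the two vectors are linearly dependent.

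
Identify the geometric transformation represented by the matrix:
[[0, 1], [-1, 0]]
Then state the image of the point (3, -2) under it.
rotation by 90° clockwise (i.e., 270° counterclockwise); image of (3, -2) is (-2, -3)

This matches the form [[cos θ, -sin θ], [sin θ, cos θ]] of a rotation matrix; reading off cos θ and sin θ gives the angle.
The matrix [[0, 1], [-1, 0]] represents: rotation by 90° clockwise (i.e., 270° counterclockwise).
Applying it to (3, -2): [0·3 + 1·-2, -1·3 + 0·-2] = (-2, -3).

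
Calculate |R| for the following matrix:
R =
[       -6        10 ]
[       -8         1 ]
det(R) = 74

For a 2×2 matrix [[a, b], [c, d]], det = a*d - b*c.
det(R) = (-6)*(1) - (10)*(-8) = -6 + 80 = 74.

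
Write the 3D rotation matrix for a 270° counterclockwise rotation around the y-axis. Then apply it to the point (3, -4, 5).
R = [[0, 0, -1], [0, 1, 0], [1, 0, 0]]; R·(3, -4, 5) = (-5, -4, 3)

Rotation matrix for 270° around y-axis:
cos(270°) = 0, sin(270°) = -1
R = [[0, 0, -1], [0, 1, 0], [1, 0, 0]]
Apply to (3, -4, 5): R·[3, -4, 5]ᵀ = (-5, -4, 3)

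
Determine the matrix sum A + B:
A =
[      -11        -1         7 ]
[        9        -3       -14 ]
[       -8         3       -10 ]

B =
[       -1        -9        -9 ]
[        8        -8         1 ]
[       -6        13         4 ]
A + B =
[      -12       -10        -2 ]
[       17       -11       -13 ]
[      -14        16        -6 ]

Matrix addition is elementwise: (A+B)[i][j] = A[i][j] + B[i][j].
  (A+B)[0][0] = (-11) + (-1) = -12
  (A+B)[0][1] = (-1) + (-9) = -10
  (A+B)[0][2] = (7) + (-9) = -2
  (A+B)[1][0] = (9) + (8) = 17
  (A+B)[1][1] = (-3) + (-8) = -11
  (A+B)[1][2] = (-14) + (1) = -13
  (A+B)[2][0] = (-8) + (-6) = -14
  (A+B)[2][1] = (3) + (13) = 16
  (A+B)[2][2] = (-10) + (4) = -6
A + B =
[      -12       -10        -2 ]
[       17       -11       -13 ]
[      -14        16        -6 ]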